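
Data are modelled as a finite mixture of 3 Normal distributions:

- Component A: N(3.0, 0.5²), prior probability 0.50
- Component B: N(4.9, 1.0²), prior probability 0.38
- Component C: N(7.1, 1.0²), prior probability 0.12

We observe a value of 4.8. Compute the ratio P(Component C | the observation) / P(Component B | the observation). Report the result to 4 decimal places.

0.0225

Only the two components matter; the odds are (π_i f_i(x)) / (π_j f_j(x)).
Component likelihoods at x = 4.8:
  L_A = (1/(0.5·√(2π)))·exp(−(4.8−3.0)²/(2·0.5²)) = 0.797885·exp(-6.48000) = 0.0012238
  L_B = (1/(1.0·√(2π)))·exp(−(4.8−4.9)²/(2·1.0²)) = 0.398942·exp(-0.00500) = 0.396953
  L_C = (1/(1.0·√(2π)))·exp(−(4.8−7.1)²/(2·1.0²)) = 0.398942·exp(-2.64500) = 0.028327
0.00339924 / 0.150842 ≈ 0.0225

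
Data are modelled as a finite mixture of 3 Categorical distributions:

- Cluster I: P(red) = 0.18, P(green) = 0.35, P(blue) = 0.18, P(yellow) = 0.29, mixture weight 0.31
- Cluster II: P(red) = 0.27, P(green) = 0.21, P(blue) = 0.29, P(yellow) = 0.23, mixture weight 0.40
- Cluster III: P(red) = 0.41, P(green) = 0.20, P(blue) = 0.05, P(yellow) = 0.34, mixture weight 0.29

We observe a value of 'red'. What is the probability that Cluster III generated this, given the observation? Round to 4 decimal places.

0.4206

The responsibility of component k is w_k f_k(x) divided by Σ_j w_j f_j(x).
Categorical probabilities:
  f_I = 0.18
  f_II = 0.27
  f_III = 0.41
Multiply by the mixture weights:
  w_I·f_I = 0.31 × 0.18 = 0.0558
  w_II·f_II = 0.40 × 0.27 = 0.108
  w_III·f_III = 0.29 × 0.41 = 0.1189
Evidence: 0.0558 + 0.108 + 0.1189 = 0.2827
P(Cluster III | the observation) = 0.1189 / 0.2827 ≈ 0.4206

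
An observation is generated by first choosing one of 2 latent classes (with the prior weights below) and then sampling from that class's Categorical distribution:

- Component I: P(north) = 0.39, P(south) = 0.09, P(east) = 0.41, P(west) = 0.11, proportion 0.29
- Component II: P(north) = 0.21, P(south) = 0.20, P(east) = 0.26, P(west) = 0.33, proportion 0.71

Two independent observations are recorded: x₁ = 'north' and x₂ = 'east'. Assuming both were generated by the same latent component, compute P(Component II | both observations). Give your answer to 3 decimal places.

0.455

Posterior ∝ prior × likelihood, so P(k | x) ∝ P(Z=k) f_k(x); normalise over all components.
Since both observations come from the same component, the likelihood for component k is f_k(x₁)·f_k(x₂).
  f_I = [0.39] × [0.41] = 0.1599
  f_II = [0.21] × [0.26] = 0.0546
Multiply by the mixture weights:
  P(Z=I)·f_I = 0.29 × 0.1599 = 0.046371
  P(Z=II)·f_II = 0.71 × 0.0546 = 0.038766
Sum: 0.046371 + 0.038766 = 0.085137
P(Component II | x₁,x₂) = 0.038766 / 0.085137 ≈ 0.455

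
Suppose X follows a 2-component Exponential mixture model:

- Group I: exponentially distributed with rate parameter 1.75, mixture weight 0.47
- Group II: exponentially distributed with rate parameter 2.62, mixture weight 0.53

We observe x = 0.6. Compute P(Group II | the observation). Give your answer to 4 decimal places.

0.5004

By Bayes' theorem, P(k | x) = P(Z=k) f_k(x) / Σ_j P(Z=j) f_j(x).
Evaluate each component's likelihood at the observed value:
  f_I = 0.612391
  f_II = 0.543989
Prior × likelihood for each component:
  P(Z=I)·f_I = 0.47 × 0.612391 = 0.287824
  P(Z=II)·f_II = 0.53 × 0.543989 = 0.288314
Denominator: 0.287824 + 0.288314 = 0.576138
P(Group II | data) ≈ 0.5004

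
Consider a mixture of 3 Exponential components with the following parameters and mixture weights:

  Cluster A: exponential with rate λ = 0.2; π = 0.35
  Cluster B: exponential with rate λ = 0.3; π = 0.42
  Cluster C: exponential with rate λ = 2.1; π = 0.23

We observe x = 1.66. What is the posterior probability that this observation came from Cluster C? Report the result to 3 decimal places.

0.104

P(component k | x) = w_k·f_k(x) / marginal(x), where marginal(x) = Σ_j w_j·f_j(x).
Evaluate each component's likelihood at the observed value:
  p_A = 0.143497
  p_B = 0.182323
  p_C = 0.0643086
Unnormalised posteriors:
  w_A·p_A = 0.35 × 0.143497 = 0.0502241
  w_B·p_B = 0.42 × 0.182323 = 0.0765759
  w_C·p_C = 0.23 × 0.0643086 = 0.014791
Evidence: 0.0502241 + 0.0765759 + 0.014791 = 0.141591
Responsibility of Cluster C: 0.014791 / 0.141591 ≈ 0.104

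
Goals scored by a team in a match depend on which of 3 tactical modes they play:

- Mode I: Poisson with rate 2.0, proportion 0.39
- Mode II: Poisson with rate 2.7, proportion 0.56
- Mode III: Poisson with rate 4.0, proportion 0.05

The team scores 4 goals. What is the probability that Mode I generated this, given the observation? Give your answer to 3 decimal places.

0.274

P(component k | x) = π_k·f_k(x) / marginal(x), where marginal(x) = Σ_j π_j·f_j(x).
Component likelihoods at x = 4 goals:
  p_I = e^(−2.0)·2.0^4/4! = 0.0902235
  p_II = e^(−2.7)·2.7^4/4! = 0.148816
  p_III = e^(−4.0)·4.0^4/4! = 0.195367
Prior × likelihood for each component:
  π_I·p_I = 0.39 × 0.0902235 = 0.0351872
  π_II·p_II = 0.56 × 0.148816 = 0.0833368
  π_III·p_III = 0.05 × 0.195367 = 0.00976834
Denominator: 0.0351872 + 0.0833368 + 0.00976834 = 0.128292
P(Mode I | 4 goals) ≈ 0.274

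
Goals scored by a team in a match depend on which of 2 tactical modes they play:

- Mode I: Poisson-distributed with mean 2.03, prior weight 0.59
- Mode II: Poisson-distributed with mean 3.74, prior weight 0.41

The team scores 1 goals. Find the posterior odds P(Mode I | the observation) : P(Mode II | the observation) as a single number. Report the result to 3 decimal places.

4.319

Only the two components matter; the odds are (w_i f_i(x)) / (w_j f_j(x)).
Component likelihoods at x = 1 goals:
  p_I = 0.266611
  p_II = 0.0888403
Posterior odds = (w_I·p_I) / (w_II·p_II) = (0.59·0.266611) / (0.41·0.0888403) = 0.157301 / 0.0364245 ≈ 4.319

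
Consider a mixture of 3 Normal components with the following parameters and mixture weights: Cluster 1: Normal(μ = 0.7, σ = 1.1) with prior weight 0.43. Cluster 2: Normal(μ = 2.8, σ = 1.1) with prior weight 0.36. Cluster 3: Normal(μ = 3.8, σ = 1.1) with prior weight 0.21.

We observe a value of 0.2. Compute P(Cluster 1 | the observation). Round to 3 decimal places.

Apply Bayes' rule: the posterior for each component is proportional to its prior times its likelihood at x.
Normal densities:
  L_1 = (1/(1.1·√(2π)))·exp(−(0.2−0.7)²/(2·1.1²)) = 0.362675·exp(-0.10331) = 0.327079
  L_2 = (1/(1.1·√(2π)))·exp(−(0.2−2.8)²/(2·1.1²)) = 0.362675·exp(-2.79339) = 0.0222006
  L_3 = (1/(1.1·√(2π)))·exp(−(0.2−3.8)²/(2·1.1²)) = 0.362675·exp(-5.35537) = 0.00171281
Multiply by the mixture weights:
  w_1·L_1 = 0.43 × 0.327079 = 0.140644
  w_2·L_2 = 0.36 × 0.0222006 = 0.00799221
  w_3·L_3 = 0.21 × 0.00171281 = 0.00035969
Sum: 0.140644 + 0.00799221 + 0.00035969 = 0.148996
So the posterior for Cluster 1 is 0.140644 / 0.148996 ≈ 0.944.

0.944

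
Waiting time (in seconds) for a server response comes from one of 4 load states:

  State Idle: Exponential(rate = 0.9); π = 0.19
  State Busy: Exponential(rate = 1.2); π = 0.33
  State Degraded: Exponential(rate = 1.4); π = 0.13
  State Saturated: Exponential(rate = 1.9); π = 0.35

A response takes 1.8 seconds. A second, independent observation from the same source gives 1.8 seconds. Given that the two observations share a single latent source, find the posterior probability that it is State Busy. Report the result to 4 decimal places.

P(component k | x) = π_k·f_k(x) / marginal(x), where marginal(x) = Σ_j π_j·f_j(x).
Since both observations come from the same component, the likelihood for component k is f_k(x₁)·f_k(x₂).
  p_Idle = [0.9·e^(−0.9·1.8) = 0.9·e^(−1.6200) = 0.178109] × [0.178109] = 0.0317228
  p_Busy = [1.2·e^(−1.2·1.8) = 1.2·e^(−2.1600) = 0.13839] × [0.13839] = 0.0191518
  p_Degraded = [1.4·e^(−1.4·1.8) = 1.4·e^(−2.5200) = 0.112643] × [0.112643] = 0.0126885
  p_Saturated = [1.9·e^(−1.9·1.8) = 1.9·e^(−3.4200) = 0.0621536] × [0.0621536] = 0.00386307
Unnormalised posteriors:
  π_Idle·p_Idle = 0.19 × 0.0317228 = 0.00602732
  π_Busy·p_Busy = 0.33 × 0.0191518 = 0.0063201
  π_Degraded·p_Degraded = 0.13 × 0.0126885 = 0.00164951
  π_Saturated·p_Saturated = 0.35 × 0.00386307 = 0.00135208
Denominator: 0.00602732 + 0.0063201 + 0.00164951 + 0.00135208 = 0.015349
P(State Busy | x) ≈ 0.4118

0.4118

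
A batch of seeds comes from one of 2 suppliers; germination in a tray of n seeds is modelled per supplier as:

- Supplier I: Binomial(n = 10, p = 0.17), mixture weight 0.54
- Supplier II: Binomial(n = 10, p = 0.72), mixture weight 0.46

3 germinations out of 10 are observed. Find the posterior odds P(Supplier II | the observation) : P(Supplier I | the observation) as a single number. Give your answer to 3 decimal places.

0.032

Only the two components matter; the odds are (π_i f_i(x)) / (π_j f_j(x)).
Component likelihoods at x = 3 germinations out of 10:
  f_I = C(10,3)·0.17^3·0.83^7 = 120·0.004913·0.271361 = 0.159983
  f_II = C(10,3)·0.72^3·0.28^7 = 120·0.373248·0.000134929 = 0.00604345
Odds = (0.46/0.54) × (0.00604345/0.159983) = 0.851852 × 0.0377755 ≈ 0.032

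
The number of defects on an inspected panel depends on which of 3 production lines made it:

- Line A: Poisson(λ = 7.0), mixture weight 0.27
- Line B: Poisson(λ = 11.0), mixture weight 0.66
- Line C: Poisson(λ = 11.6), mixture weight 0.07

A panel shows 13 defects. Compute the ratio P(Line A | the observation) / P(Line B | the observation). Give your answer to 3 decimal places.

0.063

Posterior odds = (w_i f_i(x)) / (w_j f_j(x)); the normalising sum cancels.
Poisson probabilities:
  f_A = e^(−7.0)·7.0^13/13! = 0.0141884
  f_B = e^(−11.0)·11.0^13/13! = 0.0925945
  f_C = e^(−11.6)·11.6^13/13! = 0.101358
Odds = (0.27/0.66) × (0.0141884/0.0925945) = 0.409091 × 0.153231 ≈ 0.063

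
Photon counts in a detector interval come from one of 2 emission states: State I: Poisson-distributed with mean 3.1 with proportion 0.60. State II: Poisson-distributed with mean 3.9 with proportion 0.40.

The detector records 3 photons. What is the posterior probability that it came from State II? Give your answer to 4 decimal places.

Posterior ∝ prior × likelihood, so P(k | x) ∝ π_k f_k(x); normalise over all components.
Component likelihoods at x = 3 photons:
  f_I = 0.223677
  f_II = 0.200122
Unnormalised posteriors:
  π_I·f_I = 0.60 × 0.223677 = 0.134206
  π_II·f_II = 0.40 × 0.200122 = 0.0800487
Denominator: 0.134206 + 0.0800487 = 0.214255
P(State II | x) ≈ 0.3736

0.3736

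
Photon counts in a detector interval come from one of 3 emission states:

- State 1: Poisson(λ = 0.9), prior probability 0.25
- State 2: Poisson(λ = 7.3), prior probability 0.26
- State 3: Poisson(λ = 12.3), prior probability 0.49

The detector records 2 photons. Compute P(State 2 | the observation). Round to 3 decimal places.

By Bayes' theorem, P(k | x) = P(Z=k) f_k(x) / Σ_j P(Z=j) f_j(x).
Evaluate each component's likelihood at the observed value:
  L_1 = e^(−0.9)·0.9^2/2! = 0.164661
  L_2 = e^(−7.3)·7.3^2/2! = 0.0179997
  L_3 = e^(−12.3)·12.3^2/2! = 0.000344317
Weight by the priors:
  P(Z=1)·L_1 = 0.25 × 0.164661 = 0.0411652
  P(Z=2)·L_2 = 0.26 × 0.0179997 = 0.00467993
  P(Z=3)·L_3 = 0.49 × 0.000344317 = 0.000168715
Sum: 0.0411652 + 0.00467993 + 0.000168715 = 0.0460138
So the posterior for State 2 is 0.00467993 / 0.0460138 ≈ 0.102.

0.102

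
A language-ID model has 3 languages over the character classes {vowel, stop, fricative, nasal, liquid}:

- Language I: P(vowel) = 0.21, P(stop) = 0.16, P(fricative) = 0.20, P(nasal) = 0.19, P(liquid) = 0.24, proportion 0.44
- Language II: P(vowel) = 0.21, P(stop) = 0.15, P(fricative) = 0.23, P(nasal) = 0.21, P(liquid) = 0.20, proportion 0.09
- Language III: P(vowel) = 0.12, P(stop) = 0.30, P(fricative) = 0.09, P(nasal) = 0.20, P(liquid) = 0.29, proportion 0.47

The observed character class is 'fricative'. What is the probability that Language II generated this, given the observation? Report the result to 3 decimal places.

The responsibility of component k is w_k f_k(x) divided by Σ_j w_j f_j(x).
Component likelihoods at x = 'fricative':
  f_I = P(fricative | comp) = 0.20
  f_II = P(fricative | comp) = 0.23
  f_III = P(fricative | comp) = 0.09
Unnormalised posteriors:
  w_I·f_I = 0.44 × 0.2 = 0.088
  w_II·f_II = 0.09 × 0.23 = 0.0207
  w_III·f_III = 0.47 × 0.09 = 0.0423
Marginal: 0.088 + 0.0207 + 0.0423 = 0.151
So the posterior for Language II is 0.0207 / 0.151 ≈ 0.137.

0.137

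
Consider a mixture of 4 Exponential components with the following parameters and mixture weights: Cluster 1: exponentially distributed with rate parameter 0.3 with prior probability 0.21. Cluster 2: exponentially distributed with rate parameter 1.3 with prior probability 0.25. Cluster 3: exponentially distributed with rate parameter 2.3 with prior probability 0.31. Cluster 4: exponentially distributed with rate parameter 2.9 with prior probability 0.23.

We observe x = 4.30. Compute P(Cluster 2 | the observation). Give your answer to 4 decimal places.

0.0653

Posterior ∝ prior × likelihood, so P(k | x) ∝ π_k f_k(x); normalise over all components.
Component likelihoods at x = 4.30:
  L_1 = 0.0825812
  L_2 = 0.00485554
  L_3 = 0.000116562
  L_4 = 1.11364e-05
Weight by the priors:
  π_1·L_1 = 0.21 × 0.0825812 = 0.0173421
  π_2·L_2 = 0.25 × 0.00485554 = 0.00121388
  π_3·L_3 = 0.31 × 0.000116562 = 3.61341e-05
  π_4·L_4 = 0.23 × 1.11364e-05 = 2.56138e-06
Marginal: 0.0173421 + 0.00121388 + 3.61341e-05 + 2.56138e-06 = 0.0185946
So the posterior for Cluster 2 is 0.00121388 / 0.0185946 ≈ 0.0653.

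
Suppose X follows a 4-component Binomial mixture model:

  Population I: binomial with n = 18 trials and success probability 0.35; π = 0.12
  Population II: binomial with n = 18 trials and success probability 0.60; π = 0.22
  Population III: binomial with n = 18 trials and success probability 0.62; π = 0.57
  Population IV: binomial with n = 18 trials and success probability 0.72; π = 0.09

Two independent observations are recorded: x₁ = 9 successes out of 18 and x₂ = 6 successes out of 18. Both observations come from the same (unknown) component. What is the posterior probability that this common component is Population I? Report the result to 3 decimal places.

0.648

P(component k | x) = π_k·f_k(x) / marginal(x), where marginal(x) = Σ_j π_j·f_j(x).
Since both observations come from the same component, the likelihood for component k is f_k(x₁)·f_k(x₂).
  L_I = [0.0793684] × [0.194107] = 0.0154059
  L_II = [0.128445] × [0.0145311] = 0.00186644
  L_III = [0.108741] × [0.00955927] = 0.00103948
  L_IV = [0.0267442] × [0.000600569] = 1.60617e-05
Weight by the priors:
  π_I·L_I = 0.12 × 0.0154059 = 0.00184871
  π_II·L_II = 0.22 × 0.00186644 = 0.000410618
  π_III·L_III = 0.57 × 0.00103948 = 0.000592505
  π_IV·L_IV = 0.09 × 1.60617e-05 = 1.44556e-06
Normaliser: 0.00184871 + 0.000410618 + 0.000592505 + 1.44556e-06 = 0.00285328
Responsibility of Population I: 0.00184871 / 0.00285328 ≈ 0.648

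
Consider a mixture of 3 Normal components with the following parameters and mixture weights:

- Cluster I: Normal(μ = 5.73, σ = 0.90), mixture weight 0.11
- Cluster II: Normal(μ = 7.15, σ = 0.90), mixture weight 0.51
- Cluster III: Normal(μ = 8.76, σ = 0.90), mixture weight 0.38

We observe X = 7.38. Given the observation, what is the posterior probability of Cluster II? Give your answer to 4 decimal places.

0.7818

By Bayes' theorem, P(k | x) = P(Z=k) f_k(x) / Σ_j P(Z=j) f_j(x).
Component likelihoods at x = 7.38:
  f_I = (1/(0.90·√(2π)))·exp(−(7.38−5.73)²/(2·0.90²)) = 0.443269·exp(-1.68056) = 0.082568
  f_II = (1/(0.90·√(2π)))·exp(−(7.38−7.15)²/(2·0.90²)) = 0.443269·exp(-0.03265) = 0.429028
  f_III = (1/(0.90·√(2π)))·exp(−(7.38−8.76)²/(2·0.90²)) = 0.443269·exp(-1.17556) = 0.136814
Unnormalised posteriors:
  P(Z=I)·f_I = 0.11 × 0.082568 = 0.00908248
  P(Z=II)·f_II = 0.51 × 0.429028 = 0.218804
  P(Z=III)·f_III = 0.38 × 0.136814 = 0.0519893
Sum: 0.00908248 + 0.218804 + 0.0519893 = 0.279876
P(Cluster II | data) ≈ 0.7818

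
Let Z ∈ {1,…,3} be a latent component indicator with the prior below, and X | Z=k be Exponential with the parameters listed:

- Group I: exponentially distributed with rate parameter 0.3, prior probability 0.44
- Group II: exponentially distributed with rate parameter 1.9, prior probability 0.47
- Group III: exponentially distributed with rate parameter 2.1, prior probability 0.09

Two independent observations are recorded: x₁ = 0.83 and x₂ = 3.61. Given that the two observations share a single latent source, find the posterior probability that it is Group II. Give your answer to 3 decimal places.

By Bayes' theorem, P(k | x) = P(Z=k) f_k(x) / Σ_j P(Z=j) f_j(x).
Since both observations come from the same component, the likelihood for component k is f_k(x₁)·f_k(x₂).
  p_I = [0.3·e^(−0.3·0.83) = 0.3·e^(−0.2490) = 0.233874] × [0.101573] = 0.0237554
  p_II = [1.9·e^(−1.9·0.83) = 1.9·e^(−1.5770) = 0.392529] × [0.00199493] = 0.000783067
  p_III = [2.1·e^(−2.1·0.83) = 2.1·e^(−1.7430) = 0.367489] × [0.00107111] = 0.00039362
Multiply by the mixture weights:
  P(Z=I)·p_I = 0.44 × 0.0237554 = 0.0104524
  P(Z=II)·p_II = 0.47 × 0.000783067 = 0.000368042
  P(Z=III)·p_III = 0.09 × 0.00039362 = 3.54258e-05
Marginal: 0.0104524 + 0.000368042 + 3.54258e-05 = 0.0108558
P(Group II | data) ≈ 0.034

0.034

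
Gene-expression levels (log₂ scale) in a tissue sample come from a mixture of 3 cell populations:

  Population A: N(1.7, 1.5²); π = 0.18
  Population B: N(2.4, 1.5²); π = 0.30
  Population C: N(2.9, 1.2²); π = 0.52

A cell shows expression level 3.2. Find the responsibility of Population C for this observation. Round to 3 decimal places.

0.630

Posterior ∝ prior × likelihood, so P(k | x) ∝ π_k f_k(x); normalise over all components.
Normal densities:
  f_A = 0.161314
  f_B = 0.230703
  f_C = 0.322223
Multiply by the mixture weights:
  π_A·f_A = 0.18 × 0.161314 = 0.0290365
  π_B·f_B = 0.30 × 0.230703 = 0.0692108
  π_C·f_C = 0.52 × 0.322223 = 0.167556
Denominator: 0.0290365 + 0.0692108 + 0.167556 = 0.265803
Responsibility of Population C: 0.167556 / 0.265803 ≈ 0.630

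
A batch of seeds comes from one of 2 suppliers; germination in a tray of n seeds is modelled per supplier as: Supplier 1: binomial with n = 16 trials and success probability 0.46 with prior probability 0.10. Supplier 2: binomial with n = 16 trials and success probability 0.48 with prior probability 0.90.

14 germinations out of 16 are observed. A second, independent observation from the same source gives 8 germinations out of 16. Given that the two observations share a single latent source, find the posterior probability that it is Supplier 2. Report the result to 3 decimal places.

0.940

The responsibility of component k is w_k f_k(x) divided by Σ_j w_j f_j(x).
Since both observations come from the same component, the likelihood for component k is f_k(x₁)·f_k(x₂).
  p_1 = [C(16,14)·0.46^14·0.54^2 = 120·1.89937e-05·0.2916 = 0.000664628] × [0.186548] = 0.000123985
  p_2 = [C(16,14)·0.48^14·0.52^2 = 120·3.44649e-05·0.2704 = 0.00111832] × [0.193881] = 0.000216821
Prior × likelihood for each component:
  w_1·p_1 = 0.10 × 0.000123985 = 1.23985e-05
  w_2·p_2 = 0.90 × 0.000216821 = 0.000195138
Marginal: 1.23985e-05 + 0.000195138 = 0.000207537
P(Supplier 2 | x) = 0.000195138 / 0.000207537 ≈ 0.940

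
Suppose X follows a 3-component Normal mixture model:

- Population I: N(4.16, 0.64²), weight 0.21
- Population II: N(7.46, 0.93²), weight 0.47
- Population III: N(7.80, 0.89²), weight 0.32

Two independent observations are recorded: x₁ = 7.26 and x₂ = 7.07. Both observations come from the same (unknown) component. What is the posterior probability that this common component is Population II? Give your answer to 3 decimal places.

Apply Bayes' rule: the posterior for each component is proportional to its prior times its likelihood at x.
Since both observations come from the same component, the likelihood for component k is f_k(x₁)·f_k(x₂).
  L_I = [5.01234e-06] × [2.02028e-05] = 1.01263e-10
  L_II = [0.419164] × [0.392862] = 0.164674
  L_III = [0.37289] × [0.320207] = 0.119402
Multiply by the mixture weights:
  P(Z=I)·L_I = 0.21 × 1.01263e-10 = 2.12653e-11
  P(Z=II)·L_II = 0.47 × 0.164674 = 0.0773967
  P(Z=III)·L_III = 0.32 × 0.119402 = 0.0382086
Marginal: 2.12653e-11 + 0.0773967 + 0.0382086 = 0.115605
Responsibility of Population II: 0.0773967 / 0.115605 ≈ 0.669

0.669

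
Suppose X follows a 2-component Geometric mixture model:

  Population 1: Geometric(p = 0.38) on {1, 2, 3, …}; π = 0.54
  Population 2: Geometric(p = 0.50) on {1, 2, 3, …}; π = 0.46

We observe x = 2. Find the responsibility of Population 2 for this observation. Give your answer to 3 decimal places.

0.475

Apply Bayes' rule: the posterior for each component is proportional to its prior times its likelihood at x.
Geometric probabilities:
  L_1 = 0.38·(1−0.38)^1 = 0.38·0.62 = 0.2356
  L_2 = 0.50·(1−0.50)^1 = 0.50·0.5 = 0.25
Prior × likelihood for each component:
  π_1·L_1 = 0.54 × 0.2356 = 0.127224
  π_2·L_2 = 0.46 × 0.25 = 0.115
Marginal: 0.127224 + 0.115 = 0.242224
P(Population 2 | x) = 0.115 / 0.242224 ≈ 0.475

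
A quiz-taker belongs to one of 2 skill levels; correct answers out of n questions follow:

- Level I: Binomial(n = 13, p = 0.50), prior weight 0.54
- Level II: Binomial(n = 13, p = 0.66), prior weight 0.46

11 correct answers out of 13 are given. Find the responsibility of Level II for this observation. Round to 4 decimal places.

0.8931

Posterior ∝ prior × likelihood, so P(k | x) ∝ π_k f_k(x); normalise over all components.
Binomial probabilities:
  p_I = C(13,11)·0.50^11·0.50^2 = 78·0.000488281·0.25 = 0.00952148
  p_II = C(13,11)·0.66^11·0.34^2 = 78·0.010351·0.1156 = 0.0933331
Multiply by the mixture weights:
  π_I·p_I = 0.54 × 0.00952148 = 0.0051416
  π_II·p_II = 0.46 × 0.0933331 = 0.0429332
Normaliser: 0.0051416 + 0.0429332 = 0.0480748
So the posterior for Level II is 0.0429332 / 0.0480748 ≈ 0.8931.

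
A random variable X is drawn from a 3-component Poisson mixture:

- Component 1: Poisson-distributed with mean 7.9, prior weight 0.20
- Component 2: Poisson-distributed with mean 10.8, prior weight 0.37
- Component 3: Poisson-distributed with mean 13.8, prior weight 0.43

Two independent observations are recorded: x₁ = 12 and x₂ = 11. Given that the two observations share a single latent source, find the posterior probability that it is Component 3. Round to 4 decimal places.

0.4163

Apply Bayes' rule: the posterior for each component is proportional to its prior times its likelihood at x.
Since both observations come from the same component, the likelihood for component k is f_k(x₁)·f_k(x₂).
  f_1 = [e^(−7.9)·7.9^12/12! = 0.0457364] × [0.069473] = 0.00317744
  f_2 = [e^(−10.8)·10.8^12/12! = 0.107243] × [0.119159] = 0.0127789
  f_3 = [e^(−13.8)·13.8^12/12! = 0.101146] × [0.0879529] = 0.00889608
Weight by the priors:
  π_1·f_1 = 0.20 × 0.00317744 = 0.000635488
  π_2·f_2 = 0.37 × 0.0127789 = 0.00472819
  π_3·f_3 = 0.43 × 0.00889608 = 0.00382531
Denominator: 0.000635488 + 0.00472819 + 0.00382531 = 0.00918899
So the posterior for Component 3 is 0.00382531 / 0.00918899 ≈ 0.4163.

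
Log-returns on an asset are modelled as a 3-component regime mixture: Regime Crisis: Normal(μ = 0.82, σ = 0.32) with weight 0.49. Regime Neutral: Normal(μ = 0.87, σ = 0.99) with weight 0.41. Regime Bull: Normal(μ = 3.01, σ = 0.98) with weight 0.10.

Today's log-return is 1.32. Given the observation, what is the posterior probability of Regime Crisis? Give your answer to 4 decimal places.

The responsibility of component k is π_k f_k(x) divided by Σ_j π_j f_j(x).
Evaluate each component's likelihood at the observed value:
  f_Crisis = (1/(0.32·√(2π)))·exp(−(1.32−0.82)²/(2·0.32²)) = 1.246695·exp(-1.22070) = 0.367803
  f_Neutral = (1/(0.99·√(2π)))·exp(−(1.32−0.87)²/(2·0.99²)) = 0.402972·exp(-0.10331) = 0.363421
  f_Bull = (1/(0.98·√(2π)))·exp(−(1.32−3.01)²/(2·0.98²)) = 0.407084·exp(-1.48693) = 0.0920275
Prior × likelihood for each component:
  π_Crisis·f_Crisis = 0.49 × 0.367803 = 0.180224
  π_Neutral·f_Neutral = 0.41 × 0.363421 = 0.149003
  π_Bull·f_Bull = 0.10 × 0.0920275 = 0.00920275
Sum: 0.180224 + 0.149003 + 0.00920275 = 0.338429
Responsibility of Regime Crisis: 0.180224 / 0.338429 ≈ 0.5325

0.5325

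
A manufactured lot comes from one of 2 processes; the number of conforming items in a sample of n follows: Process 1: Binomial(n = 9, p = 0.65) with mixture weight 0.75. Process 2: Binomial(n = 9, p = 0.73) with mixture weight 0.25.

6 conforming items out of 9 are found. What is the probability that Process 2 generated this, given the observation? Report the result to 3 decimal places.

Posterior ∝ prior × likelihood, so P(k | x) ∝ π_k f_k(x); normalise over all components.
Binomial probabilities:
  f_1 = C(9,6)·0.65^6·0.35^3 = 84·0.0754189·0.042875 = 0.271621
  f_2 = C(9,6)·0.73^6·0.27^3 = 84·0.151334·0.019683 = 0.250212
Multiply by the mixture weights:
  π_1·f_1 = 0.75 × 0.271621 = 0.203716
  π_2·f_2 = 0.25 × 0.250212 = 0.0625529
Denominator: 0.203716 + 0.0625529 = 0.266269
P(Process 2 | the observation) = 0.0625529 / 0.266269 ≈ 0.235

0.235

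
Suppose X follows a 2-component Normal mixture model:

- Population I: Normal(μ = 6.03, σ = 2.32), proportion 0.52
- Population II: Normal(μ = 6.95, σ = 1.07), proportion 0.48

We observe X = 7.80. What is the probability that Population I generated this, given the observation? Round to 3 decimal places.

By Bayes' theorem, P(k | x) = π_k f_k(x) / Σ_j π_j f_j(x).
Component likelihoods at x = 7.80:
  f_I = 0.128537
  f_II = 0.271953
Unnormalised posteriors:
  π_I·f_I = 0.52 × 0.128537 = 0.0668393
  π_II·f_II = 0.48 × 0.271953 = 0.130537
Sum: 0.0668393 + 0.130537 = 0.197377
Responsibility of Population I: 0.0668393 / 0.197377 ≈ 0.339

0.339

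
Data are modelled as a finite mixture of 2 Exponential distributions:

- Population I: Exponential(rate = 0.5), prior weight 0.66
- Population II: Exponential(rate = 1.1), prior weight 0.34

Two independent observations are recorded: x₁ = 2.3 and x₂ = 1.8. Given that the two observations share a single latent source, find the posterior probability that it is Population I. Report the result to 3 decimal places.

By Bayes' theorem, P(k | x) = π_k f_k(x) / Σ_j π_j f_j(x).
Since both observations come from the same component, the likelihood for component k is f_k(x₁)·f_k(x₂).
  L_I = [0.158318] × [0.203285] = 0.0321837
  L_II = [0.0876249] × [0.151876] = 0.0133081
Unnormalised posteriors:
  π_I·L_I = 0.66 × 0.0321837 = 0.0212413
  π_II·L_II = 0.34 × 0.0133081 = 0.00452477
Marginal: 0.0212413 + 0.00452477 = 0.025766
So the posterior for Population I is 0.0212413 / 0.025766 ≈ 0.824.

0.824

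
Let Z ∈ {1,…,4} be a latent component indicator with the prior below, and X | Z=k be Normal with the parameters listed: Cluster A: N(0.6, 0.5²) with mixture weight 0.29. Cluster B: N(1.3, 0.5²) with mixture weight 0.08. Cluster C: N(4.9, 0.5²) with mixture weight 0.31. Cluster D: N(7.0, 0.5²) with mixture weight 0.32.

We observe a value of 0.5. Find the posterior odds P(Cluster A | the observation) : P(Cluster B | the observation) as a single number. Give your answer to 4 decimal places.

12.7797

Only the two components matter; the odds are (w_i f_i(x)) / (w_j f_j(x)).
Component likelihoods at x = 0.5:
  L_A = 0.782085
  L_B = 0.221842
  L_C = 1.21915e-17
  L_D = 1.59977e-37
Posterior odds = (w_A·L_A) / (w_B·L_B) = (0.29·0.782085) / (0.08·0.221842) = 0.226805 / 0.0177473 ≈ 12.7797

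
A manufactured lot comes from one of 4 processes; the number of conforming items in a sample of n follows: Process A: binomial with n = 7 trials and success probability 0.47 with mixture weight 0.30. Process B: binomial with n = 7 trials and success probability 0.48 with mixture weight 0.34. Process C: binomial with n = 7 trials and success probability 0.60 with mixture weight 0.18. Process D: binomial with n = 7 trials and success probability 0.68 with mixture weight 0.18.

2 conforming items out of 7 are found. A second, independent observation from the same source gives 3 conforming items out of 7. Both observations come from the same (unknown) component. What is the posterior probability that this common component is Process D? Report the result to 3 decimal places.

0.018

P(component k | x) = w_k·f_k(x) / marginal(x), where marginal(x) = Σ_j w_j·f_j(x).
Since both observations come from the same component, the likelihood for component k is f_k(x₁)·f_k(x₂).
  f_A = [C(7,2)·0.47^2·0.53^5 = 21·0.2209·0.0418195 = 0.193997] × [0.286725] = 0.0556236
  f_B = [C(7,2)·0.48^2·0.52^5 = 21·0.2304·0.0380204 = 0.183958] × [0.283012] = 0.0520623
  f_C = [C(7,2)·0.60^2·0.40^5 = 21·0.36·0.01024 = 0.0774144] × [0.193536] = 0.0149825
  f_D = [C(7,2)·0.68^2·0.32^5 = 21·0.4624·0.00335544 = 0.0325827] × [0.115397] = 0.00375995
Weight by the priors:
  w_A·f_A = 0.30 × 0.0556236 = 0.0166871
  w_B·f_B = 0.34 × 0.0520623 = 0.0177012
  w_C·f_C = 0.18 × 0.0149825 = 0.00269685
  w_D·f_D = 0.18 × 0.00375995 = 0.00067679
Denominator: 0.0166871 + 0.0177012 + 0.00269685 + 0.00067679 = 0.0377619
P(Process D | x) = 0.00067679 / 0.0377619 ≈ 0.018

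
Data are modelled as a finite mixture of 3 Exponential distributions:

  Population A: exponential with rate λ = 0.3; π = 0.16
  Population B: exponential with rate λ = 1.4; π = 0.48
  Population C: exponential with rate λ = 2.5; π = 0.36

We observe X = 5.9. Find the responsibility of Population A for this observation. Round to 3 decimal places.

0.979

The responsibility of component k is P(Z=k) f_k(x) divided by Σ_j P(Z=j) f_j(x).
Exponential densities:
  p_A = 0.0510999
  p_B = 0.000362123
  p_C = 9.81966e-07
Prior × likelihood for each component:
  P(Z=A)·p_A = 0.16 × 0.0510999 = 0.00817598
  P(Z=B)·p_B = 0.48 × 0.000362123 = 0.000173819
  P(Z=C)·p_C = 0.36 × 9.81966e-07 = 3.53508e-07
Evidence: 0.00817598 + 0.000173819 + 3.53508e-07 = 0.00835016
P(Population A | 5.9) ≈ 0.979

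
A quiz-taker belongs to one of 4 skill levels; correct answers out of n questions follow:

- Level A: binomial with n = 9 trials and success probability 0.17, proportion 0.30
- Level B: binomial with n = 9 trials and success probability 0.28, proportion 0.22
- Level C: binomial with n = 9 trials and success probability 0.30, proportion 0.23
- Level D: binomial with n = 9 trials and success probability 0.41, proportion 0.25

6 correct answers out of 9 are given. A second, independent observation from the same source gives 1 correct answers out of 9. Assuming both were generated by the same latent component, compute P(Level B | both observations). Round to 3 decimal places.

0.234

By Bayes' theorem, P(k | x) = π_k f_k(x) / Σ_j π_j f_j(x).
Since both observations come from the same component, the likelihood for component k is f_k(x₁)·f_k(x₂).
  p_A = [C(9,6)·0.17^6·0.83^3 = 84·2.41376e-05·0.571787 = 0.00115933] × [0.344601] = 0.000399506
  p_B = [C(9,6)·0.28^6·0.72^3 = 84·0.00048189·0.373248 = 0.0151086] × [0.181995] = 0.0027497
  p_C = [C(9,6)·0.30^6·0.70^3 = 84·0.000729·0.343 = 0.0210039] × [0.15565] = 0.00326926
  p_D = [C(9,6)·0.41^6·0.59^3 = 84·0.0047501·0.205379 = 0.081948] × [0.0541804] = 0.00443998
Prior × likelihood for each component:
  π_A·p_A = 0.30 × 0.000399506 = 0.000119852
  π_B·p_B = 0.22 × 0.0027497 = 0.000604934
  π_C·p_C = 0.23 × 0.00326926 = 0.000751929
  π_D·p_D = 0.25 × 0.00443998 = 0.00110999
Normaliser: 0.000119852 + 0.000604934 + 0.000751929 + 0.00110999 = 0.00258671
Responsibility of Level B: 0.000604934 / 0.00258671 ≈ 0.234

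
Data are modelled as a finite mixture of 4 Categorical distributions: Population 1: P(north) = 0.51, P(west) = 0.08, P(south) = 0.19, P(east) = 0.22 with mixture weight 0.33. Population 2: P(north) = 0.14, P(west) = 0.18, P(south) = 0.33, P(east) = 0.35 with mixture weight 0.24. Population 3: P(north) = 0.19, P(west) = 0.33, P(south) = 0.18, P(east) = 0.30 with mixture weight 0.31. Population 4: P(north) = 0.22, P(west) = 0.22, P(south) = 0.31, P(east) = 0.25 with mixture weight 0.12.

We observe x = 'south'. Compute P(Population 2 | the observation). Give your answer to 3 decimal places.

Posterior ∝ prior × likelihood, so P(k | x) ∝ π_k f_k(x); normalise over all components.
Evaluate each component's likelihood at the observed value:
  L_1 = P(south | comp) = 0.19
  L_2 = P(south | comp) = 0.33
  L_3 = P(south | comp) = 0.18
  L_4 = P(south | comp) = 0.31
Prior × likelihood for each component:
  π_1·L_1 = 0.33 × 0.19 = 0.0627
  π_2·L_2 = 0.24 × 0.33 = 0.0792
  π_3·L_3 = 0.31 × 0.18 = 0.0558
  π_4·L_4 = 0.12 × 0.31 = 0.0372
Sum: 0.0627 + 0.0792 + 0.0558 + 0.0372 = 0.2349
Responsibility of Population 2: 0.0792 / 0.2349 ≈ 0.337

0.337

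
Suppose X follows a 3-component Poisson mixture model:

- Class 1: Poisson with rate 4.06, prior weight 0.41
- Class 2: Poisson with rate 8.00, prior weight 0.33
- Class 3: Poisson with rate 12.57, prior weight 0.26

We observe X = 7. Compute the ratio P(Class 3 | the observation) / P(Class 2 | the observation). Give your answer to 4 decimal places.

Since P(k|x) ∝ π_k f_k(x), the posterior odds are π_i f_i(x) / (π_j f_j(x)).
Evaluate each component's likelihood at the observed value:
  L_1 = 0.0622323
  L_2 = 0.139587
  L_3 = 0.0341849
Odds = (0.26/0.33) × (0.0341849/0.139587) = 0.787879 × 0.244901 ≈ 0.1930

0.1930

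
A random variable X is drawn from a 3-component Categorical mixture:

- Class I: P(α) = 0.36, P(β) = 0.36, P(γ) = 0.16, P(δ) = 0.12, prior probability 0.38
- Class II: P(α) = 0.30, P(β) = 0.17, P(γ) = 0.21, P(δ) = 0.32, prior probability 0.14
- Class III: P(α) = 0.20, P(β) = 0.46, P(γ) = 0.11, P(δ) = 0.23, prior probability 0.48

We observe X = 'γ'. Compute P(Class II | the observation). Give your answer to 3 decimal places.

P(component k | x) = π_k·f_k(x) / marginal(x), where marginal(x) = Σ_j π_j·f_j(x).
Component likelihoods at x = 'γ':
  L_I = 0.16
  L_II = 0.21
  L_III = 0.11
Multiply by the mixture weights:
  π_I·L_I = 0.38 × 0.16 = 0.0608
  π_II·L_II = 0.14 × 0.21 = 0.0294
  π_III·L_III = 0.48 × 0.11 = 0.0528
Evidence: 0.0608 + 0.0294 + 0.0528 = 0.143
P(Class II | data) = 0.0294 / 0.143 ≈ 0.206

0.206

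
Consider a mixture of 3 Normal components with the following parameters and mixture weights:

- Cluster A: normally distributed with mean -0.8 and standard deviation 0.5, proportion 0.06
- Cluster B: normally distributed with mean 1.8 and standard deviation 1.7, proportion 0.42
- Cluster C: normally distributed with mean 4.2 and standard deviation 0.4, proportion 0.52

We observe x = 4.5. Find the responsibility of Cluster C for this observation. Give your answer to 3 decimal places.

The responsibility of component k is π_k f_k(x) divided by Σ_j π_j f_j(x).
Normal densities:
  p_A = 3.18622e-25
  p_B = 0.0664828
  p_C = 0.752844
Unnormalised posteriors:
  π_A·p_A = 0.06 × 3.18622e-25 = 1.91173e-26
  π_B·p_B = 0.42 × 0.0664828 = 0.0279228
  π_C·p_C = 0.52 × 0.752844 = 0.391479
Sum: 1.91173e-26 + 0.0279228 + 0.391479 = 0.419401
P(Cluster C | 4.5) ≈ 0.933

0.933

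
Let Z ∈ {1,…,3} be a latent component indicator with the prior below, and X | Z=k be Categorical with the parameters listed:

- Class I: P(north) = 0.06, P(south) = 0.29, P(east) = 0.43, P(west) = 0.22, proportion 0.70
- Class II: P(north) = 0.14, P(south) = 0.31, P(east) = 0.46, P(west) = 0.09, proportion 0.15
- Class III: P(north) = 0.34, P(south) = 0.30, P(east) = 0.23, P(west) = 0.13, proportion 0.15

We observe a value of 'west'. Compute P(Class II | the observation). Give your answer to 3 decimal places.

0.072

Apply Bayes' rule: the posterior for each component is proportional to its prior times its likelihood at x.
Component likelihoods at x = 'west':
  L_I = 0.22
  L_II = 0.09
  L_III = 0.13
Multiply by the mixture weights:
  w_I·L_I = 0.70 × 0.22 = 0.154
  w_II·L_II = 0.15 × 0.09 = 0.0135
  w_III·L_III = 0.15 × 0.13 = 0.0195
Marginal: 0.154 + 0.0135 + 0.0195 = 0.187
Responsibility of Class II: 0.0135 / 0.187 ≈ 0.072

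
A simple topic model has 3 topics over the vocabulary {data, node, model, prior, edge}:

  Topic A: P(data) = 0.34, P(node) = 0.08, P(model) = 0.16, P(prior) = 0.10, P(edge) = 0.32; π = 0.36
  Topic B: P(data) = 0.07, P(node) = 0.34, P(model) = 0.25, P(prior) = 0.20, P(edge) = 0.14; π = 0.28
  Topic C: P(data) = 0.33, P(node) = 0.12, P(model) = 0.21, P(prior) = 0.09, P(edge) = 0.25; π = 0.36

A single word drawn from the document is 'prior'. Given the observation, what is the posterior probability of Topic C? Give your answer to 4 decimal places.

0.2605

Posterior ∝ prior × likelihood, so P(k | x) ∝ w_k f_k(x); normalise over all components.
Categorical probabilities:
  f_A = P(prior | comp) = 0.10
  f_B = P(prior | comp) = 0.20
  f_C = P(prior | comp) = 0.09
Multiply by the mixture weights:
  w_A·f_A = 0.36 × 0.1 = 0.036
  w_B·f_B = 0.28 × 0.2 = 0.056
  w_C·f_C = 0.36 × 0.09 = 0.0324
Sum: 0.036 + 0.056 + 0.0324 = 0.1244
Responsibility of Topic C: 0.0324 / 0.1244 ≈ 0.2605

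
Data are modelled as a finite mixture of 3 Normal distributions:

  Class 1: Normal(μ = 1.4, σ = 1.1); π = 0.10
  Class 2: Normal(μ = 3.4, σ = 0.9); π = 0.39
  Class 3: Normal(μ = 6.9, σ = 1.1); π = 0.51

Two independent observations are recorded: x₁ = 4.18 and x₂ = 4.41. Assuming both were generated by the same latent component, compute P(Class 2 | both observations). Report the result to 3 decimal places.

P(component k | x) = P(Z=k)·f_k(x) / marginal(x), where marginal(x) = Σ_j P(Z=j)·f_j(x).
Since both observations come from the same component, the likelihood for component k is f_k(x₁)·f_k(x₂).
  f_1 = [(1/(1.1·√(2π)))·exp(−(4.18−1.4)²/(2·1.1²)) = 0.362675·exp(-3.19355) = 0.014879] × [0.00858197] = 0.000127691
  f_2 = [(1/(0.9·√(2π)))·exp(−(4.18−3.4)²/(2·0.9²)) = 0.443269·exp(-0.37556) = 0.304485] × [0.236154] = 0.0719055
  f_3 = [(1/(1.1·√(2π)))·exp(−(4.18−6.9)²/(2·1.1²)) = 0.362675·exp(-3.05719) = 0.0170528] × [0.0279798] = 0.000477134
Weight by the priors:
  P(Z=1)·f_1 = 0.10 × 0.000127691 = 1.27691e-05
  P(Z=2)·f_2 = 0.39 × 0.0719055 = 0.0280431
  P(Z=3)·f_3 = 0.51 × 0.000477134 = 0.000243339
Denominator: 1.27691e-05 + 0.0280431 + 0.000243339 = 0.0282992
Responsibility of Class 2: 0.0280431 / 0.0282992 ≈ 0.991

0.991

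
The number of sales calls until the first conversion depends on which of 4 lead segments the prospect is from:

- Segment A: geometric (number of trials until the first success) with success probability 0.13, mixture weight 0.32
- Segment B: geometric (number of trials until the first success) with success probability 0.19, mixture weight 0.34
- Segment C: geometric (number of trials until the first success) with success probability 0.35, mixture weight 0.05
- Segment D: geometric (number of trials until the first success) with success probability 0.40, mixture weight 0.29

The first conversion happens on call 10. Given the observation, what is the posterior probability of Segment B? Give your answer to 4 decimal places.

The responsibility of component k is P(Z=k) f_k(x) divided by Σ_j P(Z=j) f_j(x).
Evaluate each component's likelihood at the observed value:
  L_A = 0.13·(1−0.13)^9 = 0.13·0.285544 = 0.0371207
  L_B = 0.19·(1−0.19)^9 = 0.19·0.150095 = 0.028518
  L_C = 0.35·(1−0.35)^9 = 0.35·0.0207119 = 0.00724917
  L_D = 0.40·(1−0.40)^9 = 0.40·0.0100777 = 0.00403108
Unnormalised posteriors:
  P(Z=A)·L_A = 0.32 × 0.0371207 = 0.0118786
  P(Z=B)·L_B = 0.34 × 0.028518 = 0.00969611
  P(Z=C)·L_C = 0.05 × 0.00724917 = 0.000362458
  P(Z=D)·L_D = 0.29 × 0.00403108 = 0.00116901
Sum: 0.0118786 + 0.00969611 + 0.000362458 + 0.00116901 = 0.0231062
So the posterior for Segment B is 0.00969611 / 0.0231062 ≈ 0.4196.

0.4196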